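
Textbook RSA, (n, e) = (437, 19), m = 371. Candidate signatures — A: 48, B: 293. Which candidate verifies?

A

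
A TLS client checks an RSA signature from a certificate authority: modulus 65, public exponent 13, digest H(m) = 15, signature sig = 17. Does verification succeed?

sig^2 ≡ 17^2 = 289 ≡ 29
sig^4 ≡ 29^2 = 841 ≡ 61
sig^8 ≡ 61^2 = 3721 ≡ 16
13 = 8 + 4 + 1, so sig^13 ≡ 16·61·17 ≡ 17 (mod 65)
17 ≠ 15, so verification fails.

fails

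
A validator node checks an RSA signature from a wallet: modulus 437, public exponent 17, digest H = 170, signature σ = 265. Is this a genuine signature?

σ^2 ≡ 265^2 = 70225 ≡ 305
σ^4 ≡ 305^2 = 93025 ≡ 381
σ^8 ≡ 381^2 = 145161 ≡ 77
σ^16 ≡ 77^2 = 5929 ≡ 248
17 = 16 + 1, so σ^17 ≡ 248·265 ≡ 170 (mod 437)
170 = H, so the signature checks out.

genuine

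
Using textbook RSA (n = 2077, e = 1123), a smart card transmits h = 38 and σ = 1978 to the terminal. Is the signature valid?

invalid

σ^1123 mod 2077 = 1978
σ^1123 mod 2077 = 1978, but h = 38.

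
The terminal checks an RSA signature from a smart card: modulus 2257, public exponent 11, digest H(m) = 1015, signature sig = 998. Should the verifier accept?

reject

sig^2 ≡ 998^2 = 996004 ≡ 667
sig^4 ≡ 667^2 = 444889 ≡ 260
sig^8 ≡ 260^2 = 67600 ≡ 2147
11 = 8 + 2 + 1, so sig^11 ≡ 2147·667·998 ≡ 591 (mod 2257)
591 ≠ 1015, so verification fails.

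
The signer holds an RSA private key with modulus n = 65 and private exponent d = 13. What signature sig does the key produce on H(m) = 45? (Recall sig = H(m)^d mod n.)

Squares mod 65: (H(m))^1≡45, (H(m))^2≡10, (H(m))^4≡35, (H(m))^8≡55
13 = 8 + 4 + 1, so (H(m))^13 ≡ 55·35·45 ≡ 45 (mod 65)

45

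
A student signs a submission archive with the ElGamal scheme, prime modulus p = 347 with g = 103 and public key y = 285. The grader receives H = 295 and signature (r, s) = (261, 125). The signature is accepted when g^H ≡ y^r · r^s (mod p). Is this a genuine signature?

forged

Left side g^H mod p:
103^2 = 10609 ≡ 199
103^4 ≡ 199^2 = 39601 ≡ 43
103^8 ≡ 43^2 = 1849 ≡ 114
103^16 ≡ 114^2 = 12996 ≡ 157
103^32 ≡ 157^2 = 24649 ≡ 12
103^64 ≡ 12^2 = 144
103^128 ≡ 144^2 = 20736 ≡ 263
103^256 ≡ 263^2 = 69169 ≡ 116
295 = 256 + 32 + 4 + 2 + 1, so 103^295 ≡ 116·12·43·199·103 ≡ 311 (mod 347)
Right side y^r · r^s mod p:
285^2 = 81225 ≡ 27
285^4 ≡ 27^2 = 729 ≡ 35
285^8 ≡ 35^2 = 1225 ≡ 184
285^16 ≡ 184^2 = 33856 ≡ 197
285^32 ≡ 197^2 = 38809 ≡ 292
285^64 ≡ 292^2 = 85264 ≡ 249
285^128 ≡ 249^2 = 62001 ≡ 235
285^256 ≡ 235^2 = 55225 ≡ 52
261 = 256 + 4 + 1, so 285^261 ≡ 52·35·285 ≡ 282 (mod 347)
261^2 = 68121 ≡ 109
261^4 ≡ 109^2 = 11881 ≡ 83
261^8 ≡ 83^2 = 6889 ≡ 296
261^16 ≡ 296^2 = 87616 ≡ 172
261^32 ≡ 172^2 = 29584 ≡ 89
261^64 ≡ 89^2 = 7921 ≡ 287
125 = 64 + 32 + 16 + 8 + 4 + 1, so 261^125 ≡ 287·89·172·296·83·261 ≡ 321 (mod 347)
282·321 = 90522 ≡ 302 (mod 347)
311 ≠ 302, so verification fails.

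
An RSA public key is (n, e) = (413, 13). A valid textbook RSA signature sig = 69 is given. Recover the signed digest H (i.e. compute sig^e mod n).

279

Squares mod 413: sig^1≡69, sig^2≡218, sig^4≡29, sig^8≡15
13 = 8 + 4 + 1, so sig^13 ≡ 15·29·69 ≡ 279 (mod 413)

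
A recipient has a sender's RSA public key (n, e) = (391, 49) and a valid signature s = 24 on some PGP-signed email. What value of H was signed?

24

Squares mod 391: s^1≡24, s^2≡185, s^4≡208, s^8≡254, s^16≡1, s^32≡1
49 = 32 + 16 + 1, so s^49 ≡ 1·1·24 ≡ 24 (mod 391)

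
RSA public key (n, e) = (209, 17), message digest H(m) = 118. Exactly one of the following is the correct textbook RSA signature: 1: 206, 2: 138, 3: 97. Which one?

Candidate 1: Squares mod 209: 206^1≡206, 206^2≡9, 206^4≡81, 206^8≡82, 206^16≡36; 17 = 16 + 1, so 206^17 ≡ 36·206 ≡ 101 (mod 209)
Candidate 2: Squares mod 209: 138^1≡138, 138^2≡25, 138^4≡207, 138^8≡4, 138^16≡16; 17 = 16 + 1, so 138^17 ≡ 16·138 ≡ 118 (mod 209)
  → matches H(m) = 118
Candidate 3: Squares mod 209: 97^1≡97, 97^2≡4, 97^4≡16, 97^8≡47, 97^16≡119; 17 = 16 + 1, so 97^17 ≡ 119·97 ≡ 48 (mod 209)

2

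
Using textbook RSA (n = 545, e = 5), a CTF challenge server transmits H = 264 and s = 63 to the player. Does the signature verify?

Squares mod 545: s^1≡63, s^2≡154, s^4≡281
5 = 4 + 1, so s^5 ≡ 281·63 ≡ 263 (mod 545)
s^5 mod 545 = 263, but H = 264.

does not verify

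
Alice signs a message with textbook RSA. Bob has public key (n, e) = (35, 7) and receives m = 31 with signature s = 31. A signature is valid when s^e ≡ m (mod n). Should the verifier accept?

accept

Squares mod 35: s^1≡31, s^2≡16, s^4≡11
7 = 4 + 2 + 1, so s^7 ≡ 11·16·31 ≡ 31 (mod 35)
s^7 mod 35 = 31 matches m.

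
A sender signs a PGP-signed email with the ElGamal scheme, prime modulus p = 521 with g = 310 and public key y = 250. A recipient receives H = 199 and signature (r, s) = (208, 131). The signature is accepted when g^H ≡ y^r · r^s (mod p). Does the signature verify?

Left side g^H mod p:
Squares mod 521: 310^1≡310, 310^2≡236, 310^4≡470, 310^8≡517, 310^16≡16, 310^32≡256, 310^64≡411, 310^128≡117
199 = 128 + 64 + 4 + 2 + 1, so 310^199 ≡ 117·411·470·236·310 ≡ 519 (mod 521)
Right side y^r · r^s mod p:
Squares mod 521: 250^1≡250, 250^2≡501, 250^4≡400, 250^8≡53, 250^16≡204, 250^32≡457, 250^64≡449, 250^128≡495
208 = 128 + 64 + 16, so 250^208 ≡ 495·449·204 ≡ 516 (mod 521)
Squares mod 521: 208^1≡208, 208^2≡21, 208^4≡441, 208^8≡148, 208^16≡22, 208^32≡484, 208^64≡327, 208^128≡124
131 = 128 + 2 + 1, so 208^131 ≡ 124·21·208 ≡ 313 (mod 521)
516·313 = 161508 ≡ 519 (mod 521)
519 ≡ 519 (mod 521), so the signature is genuine.

verifies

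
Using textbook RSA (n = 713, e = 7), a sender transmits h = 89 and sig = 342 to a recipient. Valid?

no

sig^2 ≡ 342^2 = 116964 ≡ 32
sig^4 ≡ 32^2 = 1024 ≡ 311
7 = 4 + 2 + 1, so sig^7 ≡ 311·32·342 ≡ 435 (mod 713)
sig^7 mod 713 = 435, but h = 89.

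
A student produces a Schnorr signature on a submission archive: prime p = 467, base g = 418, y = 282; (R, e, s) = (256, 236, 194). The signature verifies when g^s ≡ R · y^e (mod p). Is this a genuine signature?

g^s mod p:
Squares mod 467: 418^1≡418, 418^2≡66, 418^4≡153, 418^8≡59, 418^16≡212, 418^32≡112, 418^64≡402, 418^128≡22
194 = 128 + 64 + 2, so 418^194 ≡ 22·402·66 ≡ 421 (mod 467)
R · y^e mod p:
Squares mod 467: 282^1≡282, 282^2≡134, 282^4≡210, 282^8≡202, 282^16≡175, 282^32≡270, 282^64≡48, 282^128≡436
236 = 128 + 64 + 32 + 8 + 4, so 282^236 ≡ 436·48·270·202·210 ≡ 39 (mod 467)
256·39 = 9984 ≡ 177 (mod 467)
421 ≠ 177; the check fails.

forged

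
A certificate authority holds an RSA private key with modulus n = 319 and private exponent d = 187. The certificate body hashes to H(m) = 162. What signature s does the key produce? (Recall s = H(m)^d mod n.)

244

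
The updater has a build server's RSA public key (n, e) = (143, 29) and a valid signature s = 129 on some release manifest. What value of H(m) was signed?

51

s^2 ≡ 129^2 = 16641 ≡ 53
s^4 ≡ 53^2 = 2809 ≡ 92
s^8 ≡ 92^2 = 8464 ≡ 27
s^16 ≡ 27^2 = 729 ≡ 14
29 = 16 + 8 + 4 + 1, so s^29 ≡ 14·27·92·129 ≡ 51 (mod 143)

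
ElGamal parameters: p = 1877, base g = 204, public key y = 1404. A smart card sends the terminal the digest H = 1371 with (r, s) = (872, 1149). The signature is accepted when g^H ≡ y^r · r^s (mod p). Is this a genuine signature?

forged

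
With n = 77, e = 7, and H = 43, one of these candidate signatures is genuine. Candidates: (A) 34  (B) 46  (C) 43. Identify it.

Candidate A: Squares mod 77: 34^1≡34, 34^2≡1, 34^4≡1; 7 = 4 + 2 + 1, so 34^7 ≡ 1·1·34 ≡ 34 (mod 77)
Candidate B: Squares mod 77: 46^1≡46, 46^2≡37, 46^4≡60; 7 = 4 + 2 + 1, so 46^7 ≡ 60·37·46 ≡ 18 (mod 77)
Candidate C: Squares mod 77: 43^1≡43, 43^2≡1, 43^4≡1; 7 = 4 + 2 + 1, so 43^7 ≡ 1·1·43 ≡ 43 (mod 77)
  → matches H = 43

C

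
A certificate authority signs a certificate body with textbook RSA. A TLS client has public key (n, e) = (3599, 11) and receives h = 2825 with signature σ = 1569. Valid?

no

Squares mod 3599: σ^1≡1569, σ^2≡45, σ^4≡2025, σ^8≡1364
11 = 8 + 2 + 1, so σ^11 ≡ 1364·45·1569 ≡ 3178 (mod 3599)
The recovered value 3178 does not match the digest 2825.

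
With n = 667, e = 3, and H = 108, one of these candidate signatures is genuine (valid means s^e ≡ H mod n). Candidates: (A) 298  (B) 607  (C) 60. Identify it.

Candidate A: Squares mod 667: 298^1≡298, 298^2≡93; 3 = 2 + 1, so 298^3 ≡ 93·298 ≡ 367 (mod 667)
Candidate B: Squares mod 667: 607^1≡607, 607^2≡265; 3 = 2 + 1, so 607^3 ≡ 265·607 ≡ 108 (mod 667)
  → matches H = 108
Candidate C: Squares mod 667: 60^1≡60, 60^2≡265; 3 = 2 + 1, so 60^3 ≡ 265·60 ≡ 559 (mod 667)

B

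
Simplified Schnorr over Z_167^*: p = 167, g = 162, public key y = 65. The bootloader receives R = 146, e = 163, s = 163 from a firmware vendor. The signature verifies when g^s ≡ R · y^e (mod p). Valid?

no

g^s mod p:
Squares mod 167: 162^1≡162, 162^2≡25, 162^4≡124, 162^8≡12, 162^16≡144, 162^32≡28, 162^64≡116, 162^128≡96
163 = 128 + 32 + 2 + 1, so 162^163 ≡ 96·28·25·162 ≡ 4 (mod 167)
R · y^e mod p:
Squares mod 167: 65^1≡65, 65^2≡50, 65^4≡162, 65^8≡25, 65^16≡124, 65^32≡12, 65^64≡144, 65^128≡28
163 = 128 + 32 + 2 + 1, so 65^163 ≡ 28·12·50·65 ≡ 154 (mod 167)
146·154 = 22484 ≡ 106 (mod 167)
4 ≠ 106; the check fails.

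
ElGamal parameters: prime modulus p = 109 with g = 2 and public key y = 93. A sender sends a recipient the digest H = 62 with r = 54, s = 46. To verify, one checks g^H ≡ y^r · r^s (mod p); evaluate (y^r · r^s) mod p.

Squares mod 109: 93^1≡93, 93^2≡38, 93^4≡27, 93^8≡75, 93^16≡66, 93^32≡105
54 = 32 + 16 + 4 + 2, so 93^54 ≡ 105·66·27·38 ≡ 1 (mod 109)
Squares mod 109: 54^1≡54, 54^2≡82, 54^4≡75, 54^8≡66, 54^16≡105, 54^32≡16
46 = 32 + 8 + 4 + 2, so 54^46 ≡ 16·66·75·82 ≡ 71 (mod 109)
y^r · r^s ≡ 1·71 = 71 ≡ 71 (mod 109)

71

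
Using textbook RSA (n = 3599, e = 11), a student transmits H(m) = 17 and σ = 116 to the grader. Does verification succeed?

σ^2 ≡ 116^2 = 13456 ≡ 2659
σ^4 ≡ 2659^2 = 7070281 ≡ 1845
σ^8 ≡ 1845^2 = 3404025 ≡ 2970
11 = 8 + 2 + 1, so σ^11 ≡ 2970·2659·116 ≡ 17 (mod 3599)
Since 17 equals the digest 17, verification succeeds.

passes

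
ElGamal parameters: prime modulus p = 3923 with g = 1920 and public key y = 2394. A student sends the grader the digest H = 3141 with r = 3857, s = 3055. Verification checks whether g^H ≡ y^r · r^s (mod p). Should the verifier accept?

accept

Left side g^H mod p:
1920^2 = 3686400 ≡ 2703
1920^4 ≡ 2703^2 = 7306209 ≡ 1583
1920^8 ≡ 1583^2 = 2505889 ≡ 3015
1920^16 ≡ 3015^2 = 9090225 ≡ 634
1920^32 ≡ 634^2 = 401956 ≡ 1810
1920^64 ≡ 1810^2 = 3276100 ≡ 395
1920^128 ≡ 395^2 = 156025 ≡ 3028
1920^256 ≡ 3028^2 = 9168784 ≡ 733
1920^512 ≡ 733^2 = 537289 ≡ 3761
1920^1024 ≡ 3761^2 = 14145121 ≡ 2706
1920^2048 ≡ 2706^2 = 7322436 ≡ 2118
3141 = 2048 + 1024 + 64 + 4 + 1, so 1920^3141 ≡ 2118·2706·395·1583·1920 ≡ 44 (mod 3923)
Right side y^r · r^s mod p:
2394^2 = 5731236 ≡ 3656
2394^4 ≡ 3656^2 = 13366336 ≡ 675
2394^8 ≡ 675^2 = 455625 ≡ 557
2394^16 ≡ 557^2 = 310249 ≡ 332
2394^32 ≡ 332^2 = 110224 ≡ 380
2394^64 ≡ 380^2 = 144400 ≡ 3172
2394^128 ≡ 3172^2 = 10061584 ≡ 3012
2394^256 ≡ 3012^2 = 9072144 ≡ 2168
2394^512 ≡ 2168^2 = 4700224 ≡ 470
2394^1024 ≡ 470^2 = 220900 ≡ 1212
2394^2048 ≡ 1212^2 = 1468944 ≡ 1742
3857 = 2048 + 1024 + 512 + 256 + 16 + 1, so 2394^3857 ≡ 1742·1212·470·2168·332·2394 ≡ 2391 (mod 3923)
3857^2 = 14876449 ≡ 433
3857^4 ≡ 433^2 = 187489 ≡ 3108
3857^8 ≡ 3108^2 = 9659664 ≡ 1238
3857^16 ≡ 1238^2 = 1532644 ≡ 2674
3857^32 ≡ 2674^2 = 7150276 ≡ 2570
3857^64 ≡ 2570^2 = 6604900 ≡ 2491
3857^128 ≡ 2491^2 = 6205081 ≡ 2818
3857^256 ≡ 2818^2 = 7941124 ≡ 972
3857^512 ≡ 972^2 = 944784 ≡ 3264
3857^1024 ≡ 3264^2 = 10653696 ≡ 2751
3857^2048 ≡ 2751^2 = 7568001 ≡ 534
3055 = 2048 + 512 + 256 + 128 + 64 + 32 + 8 + 4 + 2 + 1, so 3857^3055 ≡ 534·3264·972·2818·2491·2570·1238·3108·433·3857 ≡ 3882 (mod 3923)
2391·3882 = 9281862 ≡ 44 (mod 3923)
44 ≡ 44 (mod 3923), so the signature is genuine.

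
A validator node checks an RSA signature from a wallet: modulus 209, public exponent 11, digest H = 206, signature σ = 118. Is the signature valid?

valid

Squares mod 209: σ^1≡118, σ^2≡130, σ^4≡180, σ^8≡5
11 = 8 + 2 + 1, so σ^11 ≡ 5·130·118 ≡ 206 (mod 209)
Since 206 equals the digest 206, verification succeeds.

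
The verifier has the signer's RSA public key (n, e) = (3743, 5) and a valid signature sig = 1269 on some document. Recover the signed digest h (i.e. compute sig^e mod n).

857

sig^2 ≡ 1269^2 = 1610361 ≡ 871
sig^4 ≡ 871^2 = 758641 ≡ 2555
5 = 4 + 1, so sig^5 ≡ 2555·1269 ≡ 857 (mod 3743)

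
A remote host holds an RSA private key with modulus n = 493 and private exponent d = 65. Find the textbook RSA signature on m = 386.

267

Squares mod 493: m^1≡386, m^2≡110, m^4≡268, m^8≡339, m^16≡52, m^32≡239, m^64≡426
65 = 64 + 1, so m^65 ≡ 426·386 ≡ 267 (mod 493)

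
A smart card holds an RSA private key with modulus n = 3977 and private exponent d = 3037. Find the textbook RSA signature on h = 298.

h^2 ≡ 298^2 = 88804 ≡ 1310
h^4 ≡ 1310^2 = 1716100 ≡ 2013
h^8 ≡ 2013^2 = 4052169 ≡ 3583
h^16 ≡ 3583^2 = 12837889 ≡ 133
h^32 ≡ 133^2 = 17689 ≡ 1781
h^64 ≡ 1781^2 = 3171961 ≡ 2292
h^128 ≡ 2292^2 = 5253264 ≡ 3624
h^256 ≡ 3624^2 = 13133376 ≡ 1322
h^512 ≡ 1322^2 = 1747684 ≡ 1781
h^1024 ≡ 1781^2 = 3171961 ≡ 2292
h^2048 ≡ 2292^2 = 5253264 ≡ 3624
3037 = 2048 + 512 + 256 + 128 + 64 + 16 + 8 + 4 + 1, so h^3037 ≡ 3624·1781·1322·3624·2292·133·3583·2013·298 ≡ 2678 (mod 3977)

2678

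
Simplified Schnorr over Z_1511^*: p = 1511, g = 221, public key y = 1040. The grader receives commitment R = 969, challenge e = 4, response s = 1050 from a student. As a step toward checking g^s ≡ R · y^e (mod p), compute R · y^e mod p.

683

Squares mod 1511: 1040^1≡1040, 1040^2≡1235, 1040^4≡626
1040^4 ≡ 626 (mod 1511)
R · y^e ≡ 969·626 = 606594 ≡ 683 (mod 1511)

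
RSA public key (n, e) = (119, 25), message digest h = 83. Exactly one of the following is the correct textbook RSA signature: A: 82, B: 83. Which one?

B

Candidate A: 82^2 = 6724 ≡ 60; 82^4 ≡ 60^2 = 3600 ≡ 30; 82^8 ≡ 30^2 = 900 ≡ 67; 82^16 ≡ 67^2 = 4489 ≡ 86; 25 = 16 + 8 + 1, so 82^25 ≡ 86·67·82 ≡ 54 (mod 119)
Candidate B: 83^2 = 6889 ≡ 106; 83^4 ≡ 106^2 = 11236 ≡ 50; 83^8 ≡ 50^2 = 2500 ≡ 1; 83^16 ≡ 1^2 = 1; 25 = 16 + 8 + 1, so 83^25 ≡ 1·1·83 ≡ 83 (mod 119)
  → matches h = 83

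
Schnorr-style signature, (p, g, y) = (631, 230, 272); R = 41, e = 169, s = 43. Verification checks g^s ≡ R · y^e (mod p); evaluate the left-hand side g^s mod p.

230^2 = 52900 ≡ 527
230^4 ≡ 527^2 = 277729 ≡ 89
230^8 ≡ 89^2 = 7921 ≡ 349
230^16 ≡ 349^2 = 121801 ≡ 18
230^32 ≡ 18^2 = 324
43 = 32 + 8 + 2 + 1, so 230^43 ≡ 324·349·527·230 ≡ 425 (mod 631)

425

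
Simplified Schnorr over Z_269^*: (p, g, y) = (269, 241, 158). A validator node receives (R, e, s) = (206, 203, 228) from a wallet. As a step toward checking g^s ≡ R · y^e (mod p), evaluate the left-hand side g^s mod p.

44

241^2 = 58081 ≡ 246
241^4 ≡ 246^2 = 60516 ≡ 260
241^8 ≡ 260^2 = 67600 ≡ 81
241^16 ≡ 81^2 = 6561 ≡ 105
241^32 ≡ 105^2 = 11025 ≡ 265
241^64 ≡ 265^2 = 70225 ≡ 16
241^128 ≡ 16^2 = 256
228 = 128 + 64 + 32 + 4, so 241^228 ≡ 256·16·265·260 ≡ 44 (mod 269)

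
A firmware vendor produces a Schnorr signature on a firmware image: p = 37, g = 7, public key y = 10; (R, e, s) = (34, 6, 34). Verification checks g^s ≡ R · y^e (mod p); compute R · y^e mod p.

Squares mod 37: 10^1≡10, 10^2≡26, 10^4≡10
6 = 4 + 2, so 10^6 ≡ 10·26 ≡ 1 (mod 37)
R · y^e ≡ 34·1 = 34 ≡ 34 (mod 37)

34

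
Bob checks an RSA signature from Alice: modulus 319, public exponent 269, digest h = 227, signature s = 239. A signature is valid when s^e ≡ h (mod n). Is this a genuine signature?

Squares mod 319: s^1≡239, s^2≡20, s^4≡81, s^8≡181, s^16≡223, s^32≡284, s^64≡268, s^128≡49, s^256≡168
269 = 256 + 8 + 4 + 1, so s^269 ≡ 168·181·81·239 ≡ 227 (mod 319)
Since 227 equals the digest 227, verification succeeds.

genuine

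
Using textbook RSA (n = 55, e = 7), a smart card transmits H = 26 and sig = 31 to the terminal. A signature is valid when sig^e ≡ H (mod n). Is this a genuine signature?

sig^7 mod 55 = 26
26 = H, so the signature checks out.

genuine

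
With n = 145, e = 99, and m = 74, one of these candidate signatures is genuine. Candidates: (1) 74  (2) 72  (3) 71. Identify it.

Candidate 1: Squares mod 145: 74^1≡74, 74^2≡111, 74^4≡141, 74^8≡16, 74^16≡111, 74^32≡141, 74^64≡16; 99 = 64 + 32 + 2 + 1, so 74^99 ≡ 16·141·111·74 ≡ 74 (mod 145)
  → matches m = 74
Candidate 2: Squares mod 145: 72^1≡72, 72^2≡109, 72^4≡136, 72^8≡81, 72^16≡36, 72^32≡136, 72^64≡81; 99 = 64 + 32 + 2 + 1, so 72^99 ≡ 81·136·109·72 ≡ 73 (mod 145)
Candidate 3: Squares mod 145: 71^1≡71, 71^2≡111, 71^4≡141, 71^8≡16, 71^16≡111, 71^32≡141, 71^64≡16; 99 = 64 + 32 + 2 + 1, so 71^99 ≡ 16·141·111·71 ≡ 71 (mod 145)

1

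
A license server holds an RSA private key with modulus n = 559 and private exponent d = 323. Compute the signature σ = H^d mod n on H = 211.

555

Squares mod 559: H^1≡211, H^2≡360, H^4≡471, H^8≡477, H^16≡16, H^32≡256, H^64≡133, H^128≡360, H^256≡471
323 = 256 + 64 + 2 + 1, so H^323 ≡ 471·133·360·211 ≡ 555 (mod 559)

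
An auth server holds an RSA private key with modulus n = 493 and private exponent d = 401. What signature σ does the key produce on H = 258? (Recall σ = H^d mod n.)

37

H^2 ≡ 258^2 = 66564 ≡ 9
H^4 ≡ 9^2 = 81
H^8 ≡ 81^2 = 6561 ≡ 152
H^16 ≡ 152^2 = 23104 ≡ 426
H^32 ≡ 426^2 = 181476 ≡ 52
H^64 ≡ 52^2 = 2704 ≡ 239
H^128 ≡ 239^2 = 57121 ≡ 426
H^256 ≡ 426^2 = 181476 ≡ 52
401 = 256 + 128 + 16 + 1, so H^401 ≡ 52·426·426·258 ≡ 37 (mod 493)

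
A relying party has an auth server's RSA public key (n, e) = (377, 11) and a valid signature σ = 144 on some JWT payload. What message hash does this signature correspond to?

144

σ^11 mod 377 = 144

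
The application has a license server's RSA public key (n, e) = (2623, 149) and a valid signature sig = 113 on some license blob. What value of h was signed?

88

sig^2 ≡ 113^2 = 12769 ≡ 2277
sig^4 ≡ 2277^2 = 5184729 ≡ 1681
sig^8 ≡ 1681^2 = 2825761 ≡ 790
sig^16 ≡ 790^2 = 624100 ≡ 2449
sig^32 ≡ 2449^2 = 5997601 ≡ 1423
sig^64 ≡ 1423^2 = 2024929 ≡ 2596
sig^128 ≡ 2596^2 = 6739216 ≡ 729
149 = 128 + 16 + 4 + 1, so sig^149 ≡ 729·2449·1681·113 ≡ 88 (mod 2623)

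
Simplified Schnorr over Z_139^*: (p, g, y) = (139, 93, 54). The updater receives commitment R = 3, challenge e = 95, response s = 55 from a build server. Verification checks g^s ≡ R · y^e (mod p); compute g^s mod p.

21

93^2 = 8649 ≡ 31
93^4 ≡ 31^2 = 961 ≡ 127
93^8 ≡ 127^2 = 16129 ≡ 5
93^16 ≡ 5^2 = 25
93^32 ≡ 25^2 = 625 ≡ 69
55 = 32 + 16 + 4 + 2 + 1, so 93^55 ≡ 69·25·127·31·93 ≡ 21 (mod 139)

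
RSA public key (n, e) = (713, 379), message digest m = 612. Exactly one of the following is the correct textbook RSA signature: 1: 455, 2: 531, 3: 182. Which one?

Candidate 1: Squares mod 713: 455^1≡455, 455^2≡255, 455^4≡142, 455^8≡200, 455^16≡72, 455^32≡193, 455^64≡173, 455^128≡696, 455^256≡289; 379 = 256 + 64 + 32 + 16 + 8 + 2 + 1, so 455^379 ≡ 289·173·193·72·200·255·455 ≡ 509 (mod 713)
Candidate 2: Squares mod 713: 531^1≡531, 531^2≡326, 531^4≡39, 531^8≡95, 531^16≡469, 531^32≡357, 531^64≡535, 531^128≡312, 531^256≡376; 379 = 256 + 64 + 32 + 16 + 8 + 2 + 1, so 531^379 ≡ 376·535·357·469·95·326·531 ≡ 101 (mod 713)
Candidate 3: Squares mod 713: 182^1≡182, 182^2≡326, 182^4≡39, 182^8≡95, 182^16≡469, 182^32≡357, 182^64≡535, 182^128≡312, 182^256≡376; 379 = 256 + 64 + 32 + 16 + 8 + 2 + 1, so 182^379 ≡ 376·535·357·469·95·326·182 ≡ 612 (mod 713)
  → matches m = 612

3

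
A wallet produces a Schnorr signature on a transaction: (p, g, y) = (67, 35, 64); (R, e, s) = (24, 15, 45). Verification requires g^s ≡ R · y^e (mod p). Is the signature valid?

invalid

g^s mod p:
35^2 = 1225 ≡ 19
35^4 ≡ 19^2 = 361 ≡ 26
35^8 ≡ 26^2 = 676 ≡ 6
35^16 ≡ 6^2 = 36
35^32 ≡ 36^2 = 1296 ≡ 23
45 = 32 + 8 + 4 + 1, so 35^45 ≡ 23·6·26·35 ≡ 22 (mod 67)
R · y^e mod p:
64^2 = 4096 ≡ 9
64^4 ≡ 9^2 = 81 ≡ 14
64^8 ≡ 14^2 = 196 ≡ 62
15 = 8 + 4 + 2 + 1, so 64^15 ≡ 62·14·9·64 ≡ 14 (mod 67)
24·14 = 336 ≡ 1 (mod 67)
22 ≠ 1; the check fails.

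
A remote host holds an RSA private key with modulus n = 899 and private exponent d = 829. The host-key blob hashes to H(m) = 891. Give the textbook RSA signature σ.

(H(m))^2 ≡ 891^2 = 793881 ≡ 64
(H(m))^4 ≡ 64^2 = 4096 ≡ 500
(H(m))^8 ≡ 500^2 = 250000 ≡ 78
(H(m))^16 ≡ 78^2 = 6084 ≡ 690
(H(m))^32 ≡ 690^2 = 476100 ≡ 529
(H(m))^64 ≡ 529^2 = 279841 ≡ 252
(H(m))^128 ≡ 252^2 = 63504 ≡ 574
(H(m))^256 ≡ 574^2 = 329476 ≡ 442
(H(m))^512 ≡ 442^2 = 195364 ≡ 281
829 = 512 + 256 + 32 + 16 + 8 + 4 + 1, so (H(m))^829 ≡ 281·442·529·690·78·500·891 ≡ 802 (mod 899)

802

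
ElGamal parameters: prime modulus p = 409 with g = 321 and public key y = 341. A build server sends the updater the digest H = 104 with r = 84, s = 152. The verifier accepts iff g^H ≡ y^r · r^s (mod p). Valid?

Left side g^H mod p:
321^2 = 103041 ≡ 382
321^4 ≡ 382^2 = 145924 ≡ 320
321^8 ≡ 320^2 = 102400 ≡ 150
321^16 ≡ 150^2 = 22500 ≡ 5
321^32 ≡ 5^2 = 25
321^64 ≡ 25^2 = 625 ≡ 216
104 = 64 + 32 + 8, so 321^104 ≡ 216·25·150 ≡ 180 (mod 409)
Right side y^r · r^s mod p:
341^2 = 116281 ≡ 125
341^4 ≡ 125^2 = 15625 ≡ 83
341^8 ≡ 83^2 = 6889 ≡ 345
341^16 ≡ 345^2 = 119025 ≡ 6
341^32 ≡ 6^2 = 36
341^64 ≡ 36^2 = 1296 ≡ 69
84 = 64 + 16 + 4, so 341^84 ≡ 69·6·83 ≡ 6 (mod 409)
84^2 = 7056 ≡ 103
84^4 ≡ 103^2 = 10609 ≡ 384
84^8 ≡ 384^2 = 147456 ≡ 216
84^16 ≡ 216^2 = 46656 ≡ 30
84^32 ≡ 30^2 = 900 ≡ 82
84^64 ≡ 82^2 = 6724 ≡ 180
84^128 ≡ 180^2 = 32400 ≡ 89
152 = 128 + 16 + 8, so 84^152 ≡ 89·30·216 ≡ 30 (mod 409)
6·30 = 180 ≡ 180 (mod 409)
180 ≡ 180 (mod 409), so the signature is genuine.

yes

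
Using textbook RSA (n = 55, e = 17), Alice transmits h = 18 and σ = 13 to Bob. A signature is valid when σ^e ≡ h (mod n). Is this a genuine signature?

genuine

σ^17 mod 55 = 18
18 = h, so the signature checks out.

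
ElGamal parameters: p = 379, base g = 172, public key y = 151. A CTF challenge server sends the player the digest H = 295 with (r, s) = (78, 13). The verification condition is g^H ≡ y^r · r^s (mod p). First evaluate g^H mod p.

46

172^295 mod 379 = 46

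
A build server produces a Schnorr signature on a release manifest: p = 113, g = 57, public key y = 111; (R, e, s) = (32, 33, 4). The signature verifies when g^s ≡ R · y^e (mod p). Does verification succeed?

g^s mod p:
Squares mod 113: 57^1≡57, 57^2≡85, 57^4≡106
57^4 ≡ 106 (mod 113)
R · y^e mod p:
Squares mod 113: 111^1≡111, 111^2≡4, 111^4≡16, 111^8≡30, 111^16≡109, 111^32≡16
33 = 32 + 1, so 111^33 ≡ 16·111 ≡ 81 (mod 113)
32·81 = 2592 ≡ 106 (mod 113)
106 ≡ 106 (mod 113); signature holds.

passes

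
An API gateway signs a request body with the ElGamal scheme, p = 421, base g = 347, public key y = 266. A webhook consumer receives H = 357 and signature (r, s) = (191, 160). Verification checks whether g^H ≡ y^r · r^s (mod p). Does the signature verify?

verifies

Left side g^H mod p:
Squares mod 421: 347^1≡347, 347^2≡3, 347^4≡9, 347^8≡81, 347^16≡246, 347^32≡313, 347^64≡297, 347^128≡220, 347^256≡406
357 = 256 + 64 + 32 + 4 + 1, so 347^357 ≡ 406·297·313·9·347 ≡ 279 (mod 421)
Right side y^r · r^s mod p:
Squares mod 421: 266^1≡266, 266^2≡28, 266^4≡363, 266^8≡417, 266^16≡16, 266^32≡256, 266^64≡281, 266^128≡234
191 = 128 + 32 + 16 + 8 + 4 + 2 + 1, so 266^191 ≡ 234·256·16·417·363·28·266 ≡ 320 (mod 421)
Squares mod 421: 191^1≡191, 191^2≡275, 191^4≡266, 191^8≡28, 191^16≡363, 191^32≡417, 191^64≡16, 191^128≡256
160 = 128 + 32, so 191^160 ≡ 256·417 ≡ 239 (mod 421)
320·239 = 76480 ≡ 279 (mod 421)
279 ≡ 279 (mod 421), so the signature is genuine.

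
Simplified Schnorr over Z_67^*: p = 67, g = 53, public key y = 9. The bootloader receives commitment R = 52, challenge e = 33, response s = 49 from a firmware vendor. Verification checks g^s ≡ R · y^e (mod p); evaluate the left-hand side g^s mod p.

53^2 = 2809 ≡ 62
53^4 ≡ 62^2 = 3844 ≡ 25
53^8 ≡ 25^2 = 625 ≡ 22
53^16 ≡ 22^2 = 484 ≡ 15
53^32 ≡ 15^2 = 225 ≡ 24
49 = 32 + 16 + 1, so 53^49 ≡ 24·15·53 ≡ 52 (mod 67)

52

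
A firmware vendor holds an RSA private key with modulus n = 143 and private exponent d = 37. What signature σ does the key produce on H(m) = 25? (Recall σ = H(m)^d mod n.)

64

(H(m))^2 ≡ 25^2 = 625 ≡ 53
(H(m))^4 ≡ 53^2 = 2809 ≡ 92
(H(m))^8 ≡ 92^2 = 8464 ≡ 27
(H(m))^16 ≡ 27^2 = 729 ≡ 14
(H(m))^32 ≡ 14^2 = 196 ≡ 53
37 = 32 + 4 + 1, so (H(m))^37 ≡ 53·92·25 ≡ 64 (mod 143)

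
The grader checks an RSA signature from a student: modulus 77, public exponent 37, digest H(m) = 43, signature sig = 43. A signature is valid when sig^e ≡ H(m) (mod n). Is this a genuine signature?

genuine

sig^2 ≡ 43^2 = 1849 ≡ 1
sig^4 ≡ 1^2 = 1
sig^8 ≡ 1^2 = 1
sig^16 ≡ 1^2 = 1
sig^32 ≡ 1^2 = 1
37 = 32 + 4 + 1, so sig^37 ≡ 1·1·43 ≡ 43 (mod 77)
sig^37 mod 77 = 43 matches H(m).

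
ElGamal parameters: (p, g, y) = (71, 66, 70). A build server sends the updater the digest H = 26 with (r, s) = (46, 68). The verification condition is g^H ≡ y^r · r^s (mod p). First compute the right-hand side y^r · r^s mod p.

5

Squares mod 71: 70^1≡70, 70^2≡1, 70^4≡1, 70^8≡1, 70^16≡1, 70^32≡1
46 = 32 + 8 + 4 + 2, so 70^46 ≡ 1·1·1·1 ≡ 1 (mod 71)
Squares mod 71: 46^1≡46, 46^2≡57, 46^4≡54, 46^8≡5, 46^16≡25, 46^32≡57, 46^64≡54
68 = 64 + 4, so 46^68 ≡ 54·54 ≡ 5 (mod 71)
y^r · r^s ≡ 1·5 = 5 ≡ 5 (mod 71)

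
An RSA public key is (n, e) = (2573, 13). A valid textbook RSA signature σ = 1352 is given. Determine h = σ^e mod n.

σ^2 ≡ 1352^2 = 1827904 ≡ 1074
σ^4 ≡ 1074^2 = 1153476 ≡ 772
σ^8 ≡ 772^2 = 595984 ≡ 1621
13 = 8 + 4 + 1, so σ^13 ≡ 1621·772·1352 ≡ 1998 (mod 2573)

1998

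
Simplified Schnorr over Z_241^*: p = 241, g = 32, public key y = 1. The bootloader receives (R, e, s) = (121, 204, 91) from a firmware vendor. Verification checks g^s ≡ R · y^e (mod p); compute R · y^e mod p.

121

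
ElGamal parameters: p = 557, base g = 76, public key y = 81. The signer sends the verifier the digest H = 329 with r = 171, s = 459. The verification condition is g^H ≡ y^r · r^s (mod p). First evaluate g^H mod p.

255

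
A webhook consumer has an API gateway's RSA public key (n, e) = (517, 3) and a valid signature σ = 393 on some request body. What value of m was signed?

72

Squares mod 517: σ^1≡393, σ^2≡383
3 = 2 + 1, so σ^3 ≡ 383·393 ≡ 72 (mod 517)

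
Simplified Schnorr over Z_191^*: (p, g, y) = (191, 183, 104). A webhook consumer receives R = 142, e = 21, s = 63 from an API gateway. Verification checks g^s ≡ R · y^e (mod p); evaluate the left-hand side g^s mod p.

183^2 = 33489 ≡ 64
183^4 ≡ 64^2 = 4096 ≡ 85
183^8 ≡ 85^2 = 7225 ≡ 158
183^16 ≡ 158^2 = 24964 ≡ 134
183^32 ≡ 134^2 = 17956 ≡ 2
63 = 32 + 16 + 8 + 4 + 2 + 1, so 183^63 ≡ 2·134·158·85·64·183 ≡ 95 (mod 191)

95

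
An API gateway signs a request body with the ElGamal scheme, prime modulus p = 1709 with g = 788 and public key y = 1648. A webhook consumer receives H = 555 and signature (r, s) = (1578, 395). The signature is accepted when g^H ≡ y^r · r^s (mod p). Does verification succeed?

Left side g^H mod p:
788^555 mod 1709 = 373
Right side y^r · r^s mod p:
1648^1578 mod 1709 = 1536
1578^395 mod 1709 = 966
1536·966 = 1483776 ≡ 364 (mod 1709)
373 ≠ 364, so verification fails.

fails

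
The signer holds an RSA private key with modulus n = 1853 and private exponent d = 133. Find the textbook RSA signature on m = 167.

896

m^133 mod 1853 = 896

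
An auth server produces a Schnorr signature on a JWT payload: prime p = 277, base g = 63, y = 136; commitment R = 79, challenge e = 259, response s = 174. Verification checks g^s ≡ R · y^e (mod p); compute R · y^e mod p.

19

Squares mod 277: 136^1≡136, 136^2≡214, 136^4≡91, 136^8≡248, 136^16≡10, 136^32≡100, 136^64≡28, 136^128≡230, 136^256≡270
259 = 256 + 2 + 1, so 136^259 ≡ 270·214·136 ≡ 144 (mod 277)
R · y^e ≡ 79·144 = 11376 ≡ 19 (mod 277)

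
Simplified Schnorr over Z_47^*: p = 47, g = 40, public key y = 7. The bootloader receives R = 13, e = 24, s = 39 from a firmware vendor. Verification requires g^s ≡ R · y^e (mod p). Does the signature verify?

does not verify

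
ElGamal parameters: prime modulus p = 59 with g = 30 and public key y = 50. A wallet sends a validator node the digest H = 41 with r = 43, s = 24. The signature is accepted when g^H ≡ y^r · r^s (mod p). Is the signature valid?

valid

Left side g^H mod p:
30^2 = 900 ≡ 15
30^4 ≡ 15^2 = 225 ≡ 48
30^8 ≡ 48^2 = 2304 ≡ 3
30^16 ≡ 3^2 = 9
30^32 ≡ 9^2 = 81 ≡ 22
41 = 32 + 8 + 1, so 30^41 ≡ 22·3·30 ≡ 33 (mod 59)
Right side y^r · r^s mod p:
50^2 = 2500 ≡ 22
50^4 ≡ 22^2 = 484 ≡ 12
50^8 ≡ 12^2 = 144 ≡ 26
50^16 ≡ 26^2 = 676 ≡ 27
50^32 ≡ 27^2 = 729 ≡ 21
43 = 32 + 8 + 2 + 1, so 50^43 ≡ 21·26·22·50 ≡ 39 (mod 59)
43^2 = 1849 ≡ 20
43^4 ≡ 20^2 = 400 ≡ 46
43^8 ≡ 46^2 = 2116 ≡ 51
43^16 ≡ 51^2 = 2601 ≡ 5
24 = 16 + 8, so 43^24 ≡ 5·51 ≡ 19 (mod 59)
39·19 = 741 ≡ 33 (mod 59)
33 ≡ 33 (mod 59), so the signature is genuine.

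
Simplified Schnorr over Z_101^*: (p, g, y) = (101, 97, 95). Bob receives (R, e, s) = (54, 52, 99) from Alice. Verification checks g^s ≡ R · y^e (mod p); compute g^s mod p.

97^99 mod 101 = 25

25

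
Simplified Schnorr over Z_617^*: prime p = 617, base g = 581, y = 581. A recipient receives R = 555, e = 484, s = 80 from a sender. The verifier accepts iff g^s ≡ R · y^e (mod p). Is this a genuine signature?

genuine

g^s mod p:
581^2 = 337561 ≡ 62
581^4 ≡ 62^2 = 3844 ≡ 142
581^8 ≡ 142^2 = 20164 ≡ 420
581^16 ≡ 420^2 = 176400 ≡ 555
581^32 ≡ 555^2 = 308025 ≡ 142
581^64 ≡ 142^2 = 20164 ≡ 420
80 = 64 + 16, so 581^80 ≡ 420·555 ≡ 491 (mod 617)
R · y^e mod p:
581^2 = 337561 ≡ 62
581^4 ≡ 62^2 = 3844 ≡ 142
581^8 ≡ 142^2 = 20164 ≡ 420
581^16 ≡ 420^2 = 176400 ≡ 555
581^32 ≡ 555^2 = 308025 ≡ 142
581^64 ≡ 142^2 = 20164 ≡ 420
581^128 ≡ 420^2 = 176400 ≡ 555
581^256 ≡ 555^2 = 308025 ≡ 142
484 = 256 + 128 + 64 + 32 + 4, so 581^484 ≡ 142·555·420·142·142 ≡ 420 (mod 617)
555·420 = 233100 ≡ 491 (mod 617)
491 ≡ 491 (mod 617); signature holds.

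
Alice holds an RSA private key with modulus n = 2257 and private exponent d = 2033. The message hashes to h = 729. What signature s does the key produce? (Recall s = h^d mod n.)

2230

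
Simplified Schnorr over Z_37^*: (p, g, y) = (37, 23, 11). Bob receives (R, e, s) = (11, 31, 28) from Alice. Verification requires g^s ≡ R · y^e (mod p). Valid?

yes

g^s mod p:
23^2 = 529 ≡ 11
23^4 ≡ 11^2 = 121 ≡ 10
23^8 ≡ 10^2 = 100 ≡ 26
23^16 ≡ 26^2 = 676 ≡ 10
28 = 16 + 8 + 4, so 23^28 ≡ 10·26·10 ≡ 10 (mod 37)
R · y^e mod p:
11^2 = 121 ≡ 10
11^4 ≡ 10^2 = 100 ≡ 26
11^8 ≡ 26^2 = 676 ≡ 10
11^16 ≡ 10^2 = 100 ≡ 26
31 = 16 + 8 + 4 + 2 + 1, so 11^31 ≡ 26·10·26·10·11 ≡ 11 (mod 37)
11·11 = 121 ≡ 10 (mod 37)
10 ≡ 10 (mod 37); signature holds.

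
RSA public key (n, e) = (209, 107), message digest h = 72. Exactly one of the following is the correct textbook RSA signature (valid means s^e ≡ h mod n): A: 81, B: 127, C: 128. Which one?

Candidate A: Squares mod 209: 81^1≡81, 81^2≡82, 81^4≡36, 81^8≡42, 81^16≡92, 81^32≡104, 81^64≡157; 107 = 64 + 32 + 8 + 2 + 1, so 81^107 ≡ 157·104·42·82·81 ≡ 137 (mod 209)
Candidate B: Squares mod 209: 127^1≡127, 127^2≡36, 127^4≡42, 127^8≡92, 127^16≡104, 127^32≡157, 127^64≡196; 107 = 64 + 32 + 8 + 2 + 1, so 127^107 ≡ 196·157·92·36·127 ≡ 41 (mod 209)
Candidate C: Squares mod 209: 128^1≡128, 128^2≡82, 128^4≡36, 128^8≡42, 128^16≡92, 128^32≡104, 128^64≡157; 107 = 64 + 32 + 8 + 2 + 1, so 128^107 ≡ 157·104·42·82·128 ≡ 72 (mod 209)
  → matches h = 72

C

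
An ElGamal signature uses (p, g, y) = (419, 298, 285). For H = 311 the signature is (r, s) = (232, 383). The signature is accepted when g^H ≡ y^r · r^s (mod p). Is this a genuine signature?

Left side g^H mod p:
298^2 = 88804 ≡ 395
298^4 ≡ 395^2 = 156025 ≡ 157
298^8 ≡ 157^2 = 24649 ≡ 347
298^16 ≡ 347^2 = 120409 ≡ 156
298^32 ≡ 156^2 = 24336 ≡ 34
298^64 ≡ 34^2 = 1156 ≡ 318
298^128 ≡ 318^2 = 101124 ≡ 145
298^256 ≡ 145^2 = 21025 ≡ 75
311 = 256 + 32 + 16 + 4 + 2 + 1, so 298^311 ≡ 75·34·156·157·395·298 ≡ 246 (mod 419)
Right side y^r · r^s mod p:
285^2 = 81225 ≡ 358
285^4 ≡ 358^2 = 128164 ≡ 369
285^8 ≡ 369^2 = 136161 ≡ 405
285^16 ≡ 405^2 = 164025 ≡ 196
285^32 ≡ 196^2 = 38416 ≡ 287
285^64 ≡ 287^2 = 82369 ≡ 245
285^128 ≡ 245^2 = 60025 ≡ 108
232 = 128 + 64 + 32 + 8, so 285^232 ≡ 108·245·287·405 ≡ 361 (mod 419)
232^2 = 53824 ≡ 192
232^4 ≡ 192^2 = 36864 ≡ 411
232^8 ≡ 411^2 = 168921 ≡ 64
232^16 ≡ 64^2 = 4096 ≡ 325
232^32 ≡ 325^2 = 105625 ≡ 37
232^64 ≡ 37^2 = 1369 ≡ 112
232^128 ≡ 112^2 = 12544 ≡ 393
232^256 ≡ 393^2 = 154449 ≡ 257
383 = 256 + 64 + 32 + 16 + 8 + 4 + 2 + 1, so 232^383 ≡ 257·112·37·325·64·411·192·232 ≡ 271 (mod 419)
361·271 = 97831 ≡ 204 (mod 419)
246 ≠ 204, so verification fails.

forged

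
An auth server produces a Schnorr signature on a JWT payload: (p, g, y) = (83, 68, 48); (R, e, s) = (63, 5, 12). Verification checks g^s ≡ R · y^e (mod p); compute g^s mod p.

Squares mod 83: 68^1≡68, 68^2≡59, 68^4≡78, 68^8≡25
12 = 8 + 4, so 68^12 ≡ 25·78 ≡ 41 (mod 83)

41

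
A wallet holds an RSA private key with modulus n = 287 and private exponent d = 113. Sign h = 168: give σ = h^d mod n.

h^2 ≡ 168^2 = 28224 ≡ 98
h^4 ≡ 98^2 = 9604 ≡ 133
h^8 ≡ 133^2 = 17689 ≡ 182
h^16 ≡ 182^2 = 33124 ≡ 119
h^32 ≡ 119^2 = 14161 ≡ 98
h^64 ≡ 98^2 = 9604 ≡ 133
113 = 64 + 32 + 16 + 1, so h^113 ≡ 133·98·119·168 ≡ 105 (mod 287)

105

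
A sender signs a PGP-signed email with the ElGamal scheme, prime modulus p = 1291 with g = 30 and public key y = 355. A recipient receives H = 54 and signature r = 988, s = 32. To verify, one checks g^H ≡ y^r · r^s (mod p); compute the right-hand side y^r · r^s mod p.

355^2 = 126025 ≡ 798
355^4 ≡ 798^2 = 636804 ≡ 341
355^8 ≡ 341^2 = 116281 ≡ 91
355^16 ≡ 91^2 = 8281 ≡ 535
355^32 ≡ 535^2 = 286225 ≡ 914
355^64 ≡ 914^2 = 835396 ≡ 119
355^128 ≡ 119^2 = 14161 ≡ 1251
355^256 ≡ 1251^2 = 1565001 ≡ 309
355^512 ≡ 309^2 = 95481 ≡ 1238
988 = 512 + 256 + 128 + 64 + 16 + 8 + 4, so 355^988 ≡ 1238·309·1251·119·535·91·341 ≡ 1251 (mod 1291)
988^2 = 976144 ≡ 148
988^4 ≡ 148^2 = 21904 ≡ 1248
988^8 ≡ 1248^2 = 1557504 ≡ 558
988^16 ≡ 558^2 = 311364 ≡ 233
988^32 ≡ 233^2 = 54289 ≡ 67
y^r · r^s ≡ 1251·67 = 83817 ≡ 1193 (mod 1291)

1193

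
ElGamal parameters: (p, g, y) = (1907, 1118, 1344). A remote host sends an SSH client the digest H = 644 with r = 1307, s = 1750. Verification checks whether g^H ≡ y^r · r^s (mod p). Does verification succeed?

Left side g^H mod p:
Squares mod 1907: 1118^1≡1118, 1118^2≡839, 1118^4≡238, 1118^8≡1341, 1118^16≡1887, 1118^32≡400, 1118^64≡1719, 1118^128≡1018, 1118^256≡823, 1118^512≡344
644 = 512 + 128 + 4, so 1118^644 ≡ 344·1018·238 ≡ 261 (mod 1907)
Right side y^r · r^s mod p:
Squares mod 1907: 1344^1≡1344, 1344^2≡407, 1344^4≡1647, 1344^8≡855, 1344^16≡644, 1344^32≡917, 1344^64≡1809, 1344^128≡69, 1344^256≡947, 1344^512≡519, 1344^1024≡474
1307 = 1024 + 256 + 16 + 8 + 2 + 1, so 1344^1307 ≡ 474·947·644·855·407·1344 ≡ 534 (mod 1907)
Squares mod 1907: 1307^1≡1307, 1307^2≡1484, 1307^4≡1578, 1307^8≡1449, 1307^16≡1901, 1307^32≡36, 1307^64≡1296, 1307^128≡1456, 1307^256≡1259, 1307^512≡364, 1307^1024≡913
1750 = 1024 + 512 + 128 + 64 + 16 + 4 + 2, so 1307^1750 ≡ 913·364·1456·1296·1901·1578·1484 ≡ 804 (mod 1907)
534·804 = 429336 ≡ 261 (mod 1907)
261 ≡ 261 (mod 1907), so the signature is genuine.

passes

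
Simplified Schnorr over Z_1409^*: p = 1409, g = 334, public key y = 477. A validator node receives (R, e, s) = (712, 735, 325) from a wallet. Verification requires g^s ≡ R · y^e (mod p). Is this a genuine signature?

forged

g^s mod p:
334^2 = 111556 ≡ 245
334^4 ≡ 245^2 = 60025 ≡ 847
334^8 ≡ 847^2 = 717409 ≡ 228
334^16 ≡ 228^2 = 51984 ≡ 1260
334^32 ≡ 1260^2 = 1587600 ≡ 1066
334^64 ≡ 1066^2 = 1136356 ≡ 702
334^128 ≡ 702^2 = 492804 ≡ 1063
334^256 ≡ 1063^2 = 1129969 ≡ 1360
325 = 256 + 64 + 4 + 1, so 334^325 ≡ 1360·702·847·334 ≡ 650 (mod 1409)
R · y^e mod p:
477^2 = 227529 ≡ 680
477^4 ≡ 680^2 = 462400 ≡ 248
477^8 ≡ 248^2 = 61504 ≡ 917
477^16 ≡ 917^2 = 840889 ≡ 1125
477^32 ≡ 1125^2 = 1265625 ≡ 343
477^64 ≡ 343^2 = 117649 ≡ 702
477^128 ≡ 702^2 = 492804 ≡ 1063
477^256 ≡ 1063^2 = 1129969 ≡ 1360
477^512 ≡ 1360^2 = 1849600 ≡ 992
735 = 512 + 128 + 64 + 16 + 8 + 4 + 2 + 1, so 477^735 ≡ 992·1063·702·1125·917·248·680·477 ≡ 1042 (mod 1409)
712·1042 = 741904 ≡ 770 (mod 1409)
650 ≠ 770; the check fails.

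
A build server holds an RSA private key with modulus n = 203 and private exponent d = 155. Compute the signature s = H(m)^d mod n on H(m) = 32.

142

(H(m))^2 ≡ 32^2 = 1024 ≡ 9
(H(m))^4 ≡ 9^2 = 81
(H(m))^8 ≡ 81^2 = 6561 ≡ 65
(H(m))^16 ≡ 65^2 = 4225 ≡ 165
(H(m))^32 ≡ 165^2 = 27225 ≡ 23
(H(m))^64 ≡ 23^2 = 529 ≡ 123
(H(m))^128 ≡ 123^2 = 15129 ≡ 107
155 = 128 + 16 + 8 + 2 + 1, so (H(m))^155 ≡ 107·165·65·9·32 ≡ 142 (mod 203)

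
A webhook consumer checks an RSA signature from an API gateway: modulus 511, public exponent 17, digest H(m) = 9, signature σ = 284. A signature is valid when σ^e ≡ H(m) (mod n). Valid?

yes

Squares mod 511: σ^1≡284, σ^2≡429, σ^4≡81, σ^8≡429, σ^16≡81
17 = 16 + 1, so σ^17 ≡ 81·284 ≡ 9 (mod 511)
Since 9 equals the digest 9, verification succeeds.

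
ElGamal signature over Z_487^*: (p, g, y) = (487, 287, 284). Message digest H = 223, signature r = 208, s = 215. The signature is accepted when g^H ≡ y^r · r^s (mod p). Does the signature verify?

Left side g^H mod p:
287^223 mod 487 = 479
Right side y^r · r^s mod p:
284^208 mod 487 = 143
208^215 mod 487 = 34
143·34 = 4862 ≡ 479 (mod 487)
479 ≡ 479 (mod 487), so the signature is genuine.

verifies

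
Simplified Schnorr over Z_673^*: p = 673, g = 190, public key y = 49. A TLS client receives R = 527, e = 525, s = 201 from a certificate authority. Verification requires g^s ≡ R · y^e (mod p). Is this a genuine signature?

genuine

g^s mod p:
190^2 = 36100 ≡ 431
190^4 ≡ 431^2 = 185761 ≡ 13
190^8 ≡ 13^2 = 169
190^16 ≡ 169^2 = 28561 ≡ 295
190^32 ≡ 295^2 = 87025 ≡ 208
190^64 ≡ 208^2 = 43264 ≡ 192
190^128 ≡ 192^2 = 36864 ≡ 522
201 = 128 + 64 + 8 + 1, so 190^201 ≡ 522·192·169·190 ≡ 187 (mod 673)
R · y^e mod p:
49^2 = 2401 ≡ 382
49^4 ≡ 382^2 = 145924 ≡ 556
49^8 ≡ 556^2 = 309136 ≡ 229
49^16 ≡ 229^2 = 52441 ≡ 620
49^32 ≡ 620^2 = 384400 ≡ 117
49^64 ≡ 117^2 = 13689 ≡ 229
49^128 ≡ 229^2 = 52441 ≡ 620
49^256 ≡ 620^2 = 384400 ≡ 117
49^512 ≡ 117^2 = 13689 ≡ 229
525 = 512 + 8 + 4 + 1, so 49^525 ≡ 229·229·556·49 ≡ 326 (mod 673)
527·326 = 171802 ≡ 187 (mod 673)
187 ≡ 187 (mod 673); signature holds.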